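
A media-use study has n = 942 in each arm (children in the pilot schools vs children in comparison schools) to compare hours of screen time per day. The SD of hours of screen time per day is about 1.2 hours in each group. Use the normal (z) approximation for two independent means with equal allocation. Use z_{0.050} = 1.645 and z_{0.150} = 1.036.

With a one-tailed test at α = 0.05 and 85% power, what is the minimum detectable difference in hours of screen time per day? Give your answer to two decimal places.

δ = (z_α + z_β) · √((σ₁²+σ₂²)/n)
  = (1.645 + 1.036) · √(2.88/942)
  = 2.681 · √0.00306
  = 2.681 · 0.0553
  = 0.1482

Minimum detectable difference ≈ 0.15 hours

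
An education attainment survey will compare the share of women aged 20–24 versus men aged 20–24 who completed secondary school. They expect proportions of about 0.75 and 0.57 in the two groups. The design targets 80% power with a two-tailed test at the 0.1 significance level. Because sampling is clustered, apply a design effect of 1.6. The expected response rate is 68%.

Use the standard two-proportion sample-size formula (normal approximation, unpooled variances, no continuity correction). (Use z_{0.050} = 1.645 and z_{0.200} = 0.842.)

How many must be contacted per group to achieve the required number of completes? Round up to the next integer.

n = (z_{α/2} + z_β)² · [p₁(1−p₁) + p₂(1−p₂)] / (p₁ − p₂)²
  = (1.645 + 0.842)² · (0.75·0.25 + 0.57·0.43) / (0.18)²
  = (2.487)² · (0.1875 + 0.2451) / 0.0324
  = 6.1852 · 0.4326 / 0.0324
  = 82.58
Design effect: 1.6 × 82.58 = 132.13.
Adjust for 68% response: 132.13 / 0.68 = 194.31.
Round up → n = 195 per group.

n = 195 per group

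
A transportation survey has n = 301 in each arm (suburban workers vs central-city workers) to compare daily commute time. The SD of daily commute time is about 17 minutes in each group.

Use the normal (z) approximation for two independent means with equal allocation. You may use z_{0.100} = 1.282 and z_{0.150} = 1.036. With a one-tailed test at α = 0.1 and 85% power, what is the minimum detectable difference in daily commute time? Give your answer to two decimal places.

Minimum detectable difference ≈ 3.21 minutes

δ = (z_α + z_β) · √((σ₁²+σ₂²)/n)
  = (1.282 + 1.036) · √(578/301)
  = 2.318 · √1.9203
  = 2.318 · 1.3857
  = 3.2121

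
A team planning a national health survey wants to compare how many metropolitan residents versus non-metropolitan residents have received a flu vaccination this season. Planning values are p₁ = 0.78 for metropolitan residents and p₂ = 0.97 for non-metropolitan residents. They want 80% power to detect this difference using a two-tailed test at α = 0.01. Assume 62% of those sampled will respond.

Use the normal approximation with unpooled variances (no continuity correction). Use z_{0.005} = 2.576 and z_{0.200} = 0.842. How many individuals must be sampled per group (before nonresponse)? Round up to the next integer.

n = 105 per group

n = (z_{α/2} + z_β)² · [p₁(1−p₁) + p₂(1−p₂)] / (p₁ − p₂)²
  = (2.576 + 0.842)² · (0.78·0.22 + 0.97·0.03) / (-0.19)²
  = (3.418)² · (0.1716 + 0.0291) / 0.0361
  = 11.6827 · 0.2007 / 0.0361
  = 64.95
Adjust for 62% response: 64.95 / 0.62 = 104.76.
Round up → n = 105 per group.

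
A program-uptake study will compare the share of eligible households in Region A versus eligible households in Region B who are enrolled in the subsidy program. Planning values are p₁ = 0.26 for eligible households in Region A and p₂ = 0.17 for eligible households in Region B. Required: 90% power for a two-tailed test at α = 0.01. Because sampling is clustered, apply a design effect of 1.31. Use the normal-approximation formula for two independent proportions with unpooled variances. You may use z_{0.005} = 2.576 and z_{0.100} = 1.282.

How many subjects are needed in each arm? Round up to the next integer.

n = (z_{α/2} + z_β)² · [p₁(1−p₁) + p₂(1−p₂)] / (p₁ − p₂)²
  = (2.576 + 1.282)² · (0.26·0.74 + 0.17·0.83) / (0.09)²
  = (3.858)² · (0.1924 + 0.1411) / 0.0081
  = 14.8842 · 0.3335 / 0.0081
  = 612.82
Design effect: 1.31 × 612.82 = 802.80.
Round up → n = 803 per group.

n = 803 per group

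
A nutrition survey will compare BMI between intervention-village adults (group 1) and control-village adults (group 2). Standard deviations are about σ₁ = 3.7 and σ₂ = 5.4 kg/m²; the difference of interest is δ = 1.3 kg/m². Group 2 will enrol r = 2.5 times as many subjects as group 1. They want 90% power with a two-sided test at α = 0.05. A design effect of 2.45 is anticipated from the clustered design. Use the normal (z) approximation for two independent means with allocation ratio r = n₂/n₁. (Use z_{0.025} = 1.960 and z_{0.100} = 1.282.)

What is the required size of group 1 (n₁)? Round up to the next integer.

n₁ = 387

n₁ = (z_{α/2} + z_β)² · (σ₁² + σ₂²/r) / δ²
   = (1.960 + 1.282)² · (3.7² + 5.4²/2.5) / 1.3²
   = 10.5106 · (13.69 + 11.664) / 1.69
   = 10.5106 · 25.354 / 1.69
   = 157.68
Design effect: 2.45 × 157.68 = 386.32.
Round up → n₁ = 387; n₂ = r·n₁ = 2.5 × 387 = 968.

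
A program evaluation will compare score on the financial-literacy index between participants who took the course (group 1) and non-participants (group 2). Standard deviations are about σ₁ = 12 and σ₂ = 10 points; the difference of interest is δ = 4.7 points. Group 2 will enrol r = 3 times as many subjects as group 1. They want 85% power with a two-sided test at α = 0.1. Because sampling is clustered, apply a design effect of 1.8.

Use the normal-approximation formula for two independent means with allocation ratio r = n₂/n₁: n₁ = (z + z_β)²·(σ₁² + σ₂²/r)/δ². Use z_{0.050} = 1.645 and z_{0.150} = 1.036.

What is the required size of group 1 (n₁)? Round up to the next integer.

n₁ = 104

n₁ = (z_{α/2} + z_β)² · (σ₁² + σ₂²/r) / δ²
   = (1.645 + 1.036)² · (12² + 10²/3) / 4.7²
   = 7.1878 · (144 + 33.3333) / 22.09
   = 7.1878 · 177.3333 / 22.09
   = 57.70
Design effect: 1.8 × 57.70 = 103.86.
Round up → n₁ = 104; n₂ = r·n₁ = 3 × 104 = 312.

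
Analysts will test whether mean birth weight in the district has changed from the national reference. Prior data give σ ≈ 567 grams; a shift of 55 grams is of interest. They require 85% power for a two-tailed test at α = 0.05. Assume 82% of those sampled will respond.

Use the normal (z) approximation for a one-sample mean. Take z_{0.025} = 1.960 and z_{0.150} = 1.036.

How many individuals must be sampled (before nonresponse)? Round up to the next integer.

n = 1164

n = (z_{α/2} + z_β)² · σ² / δ²
  = (1.960 + 1.036)² · 567² / 55²
  = 8.9760 · 321489 / 3025
  = 953.95
Adjust for 82% response: 953.95 / 0.82 = 1163.35.
Round up → n = 1164.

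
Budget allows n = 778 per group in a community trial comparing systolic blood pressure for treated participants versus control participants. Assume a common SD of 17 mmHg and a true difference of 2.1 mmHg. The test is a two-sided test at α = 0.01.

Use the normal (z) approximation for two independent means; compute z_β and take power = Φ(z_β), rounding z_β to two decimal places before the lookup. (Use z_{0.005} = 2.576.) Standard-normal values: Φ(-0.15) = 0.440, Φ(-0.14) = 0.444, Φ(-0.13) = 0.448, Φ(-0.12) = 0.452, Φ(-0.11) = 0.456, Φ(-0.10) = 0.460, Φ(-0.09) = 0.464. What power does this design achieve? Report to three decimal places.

z_β = δ·√(n/(σ₁²+σ₂²)) − z_{α/2}
    = 2.1 · √(778/578) − 2.576
    = 2.1 · 1.16018 − 2.576
    = 2.4364 − 2.576 = -0.1396 → -0.14
Power = Φ(-0.14) = 0.444.

Power ≈ 0.444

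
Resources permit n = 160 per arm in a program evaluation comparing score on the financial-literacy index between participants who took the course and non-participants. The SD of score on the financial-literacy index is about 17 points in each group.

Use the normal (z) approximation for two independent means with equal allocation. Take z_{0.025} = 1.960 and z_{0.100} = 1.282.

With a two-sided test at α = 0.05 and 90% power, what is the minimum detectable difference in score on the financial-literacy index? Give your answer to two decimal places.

Minimum detectable difference ≈ 6.16 points

δ = (z_{α/2} + z_β) · √((σ₁²+σ₂²)/n)
  = (1.960 + 1.282) · √(578/160)
  = 3.242 · √3.6125
  = 3.242 · 1.9007
  = 6.1619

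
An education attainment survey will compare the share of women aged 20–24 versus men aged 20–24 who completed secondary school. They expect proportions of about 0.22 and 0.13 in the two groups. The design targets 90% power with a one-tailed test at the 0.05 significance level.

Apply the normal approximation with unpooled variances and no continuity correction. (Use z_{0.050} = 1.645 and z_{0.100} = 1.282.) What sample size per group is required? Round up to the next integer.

n = (z_α + z_β)² · [p₁(1−p₁) + p₂(1−p₂)] / (p₁ − p₂)²
  = (1.645 + 1.282)² · (0.22·0.78 + 0.13·0.87) / (0.09)²
  = (2.927)² · (0.1716 + 0.1131) / 0.0081
  = 8.5673 · 0.2847 / 0.0081
  = 301.13
Round up → n = 302 per group.

n = 302 per group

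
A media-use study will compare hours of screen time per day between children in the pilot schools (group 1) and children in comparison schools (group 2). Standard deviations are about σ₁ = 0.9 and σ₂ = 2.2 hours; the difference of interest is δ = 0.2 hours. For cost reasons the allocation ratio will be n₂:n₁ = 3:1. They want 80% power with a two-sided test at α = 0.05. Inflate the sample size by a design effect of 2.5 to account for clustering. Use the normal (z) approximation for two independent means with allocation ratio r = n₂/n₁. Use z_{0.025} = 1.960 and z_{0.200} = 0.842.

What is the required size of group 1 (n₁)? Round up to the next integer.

n₁ = 1190

n₁ = (z_{α/2} + z_β)² · (σ₁² + σ₂²/r) / δ²
   = (1.960 + 0.842)² · (0.9² + 2.2²/3) / 0.2²
   = 7.8512 · (0.81 + 1.6133) / 0.04
   = 7.8512 · 2.4233 / 0.04
   = 475.65
Design effect: 2.5 × 475.65 = 1189.13.
Round up → n₁ = 1190; n₂ = r·n₁ = 3 × 1190 = 3570.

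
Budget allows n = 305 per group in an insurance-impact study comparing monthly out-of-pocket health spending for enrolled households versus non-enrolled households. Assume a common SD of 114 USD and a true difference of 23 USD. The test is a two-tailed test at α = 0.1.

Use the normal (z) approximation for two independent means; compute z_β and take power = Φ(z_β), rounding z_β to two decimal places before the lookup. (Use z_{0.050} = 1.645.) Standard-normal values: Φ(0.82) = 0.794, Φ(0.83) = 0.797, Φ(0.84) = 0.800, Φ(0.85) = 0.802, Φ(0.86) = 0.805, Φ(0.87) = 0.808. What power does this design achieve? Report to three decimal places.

z_β = δ·√(n/(σ₁²+σ₂²)) − z_{α/2}
    = 23 · √(305/25992) − 1.645
    = 23 · 0.10833 − 1.645
    = 2.4915 − 1.645 = 0.8465 → 0.85
Power = Φ(0.85) = 0.802.

Power ≈ 0.802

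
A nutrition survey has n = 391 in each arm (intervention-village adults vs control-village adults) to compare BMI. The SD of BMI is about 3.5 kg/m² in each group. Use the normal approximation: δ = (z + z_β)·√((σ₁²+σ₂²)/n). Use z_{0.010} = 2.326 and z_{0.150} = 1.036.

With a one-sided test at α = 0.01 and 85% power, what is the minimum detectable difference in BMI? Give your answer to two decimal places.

Minimum detectable difference ≈ 0.84 kg/m²

δ = (z_α + z_β) · √((σ₁²+σ₂²)/n)
  = (2.326 + 1.036) · √(24.5/391)
  = 3.362 · √0.06266
  = 3.362 · 0.2503
  = 0.8416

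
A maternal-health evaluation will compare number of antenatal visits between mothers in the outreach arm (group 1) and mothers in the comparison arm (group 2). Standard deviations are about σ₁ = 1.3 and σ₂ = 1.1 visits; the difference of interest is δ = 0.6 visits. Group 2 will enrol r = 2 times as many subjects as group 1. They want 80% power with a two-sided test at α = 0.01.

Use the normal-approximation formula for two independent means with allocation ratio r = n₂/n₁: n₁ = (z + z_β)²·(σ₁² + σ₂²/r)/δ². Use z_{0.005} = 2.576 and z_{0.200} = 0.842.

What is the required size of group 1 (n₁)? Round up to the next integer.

n₁ = 75

n₁ = (z_{α/2} + z_β)² · (σ₁² + σ₂²/r) / δ²
   = (2.576 + 0.842)² · (1.3² + 1.1²/2) / 0.6²
   = 11.6827 · (1.69 + 0.605) / 0.36
   = 11.6827 · 2.295 / 0.36
   = 74.48
Round up → n₁ = 75; n₂ = r·n₁ = 2 × 75 = 150.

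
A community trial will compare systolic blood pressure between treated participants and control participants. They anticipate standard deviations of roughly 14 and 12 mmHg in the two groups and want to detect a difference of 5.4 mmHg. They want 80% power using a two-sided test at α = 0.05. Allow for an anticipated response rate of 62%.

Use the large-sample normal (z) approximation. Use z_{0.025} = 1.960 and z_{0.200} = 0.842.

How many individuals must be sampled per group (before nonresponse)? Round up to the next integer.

n = 148 per group

n = (z_{α/2} + z_β)² · (σ₁² + σ₂²) / δ²
  = (1.960 + 0.842)² · (14² + 12² = 340) / 5.4²
  = 7.8512 · 340 / 29.16
  = 91.54
Adjust for 62% response: 91.54 / 0.62 = 147.65.
Round up → n = 148 per group.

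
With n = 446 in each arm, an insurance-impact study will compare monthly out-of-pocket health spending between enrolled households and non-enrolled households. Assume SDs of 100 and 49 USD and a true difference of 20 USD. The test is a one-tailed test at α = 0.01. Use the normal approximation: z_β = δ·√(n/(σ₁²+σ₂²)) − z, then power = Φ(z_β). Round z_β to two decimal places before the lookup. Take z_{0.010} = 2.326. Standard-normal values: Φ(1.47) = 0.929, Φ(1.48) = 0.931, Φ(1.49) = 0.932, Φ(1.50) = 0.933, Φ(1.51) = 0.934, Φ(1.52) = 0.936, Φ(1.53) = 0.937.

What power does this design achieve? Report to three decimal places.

z_β = δ·√(n/(σ₁²+σ₂²)) − z_α
    = 20 · √(446/12401) − 2.326
    = 20 · 0.18964 − 2.326
    = 3.7929 − 2.326 = 1.4669 → 1.47
Power = Φ(1.47) = 0.929.

Power ≈ 0.929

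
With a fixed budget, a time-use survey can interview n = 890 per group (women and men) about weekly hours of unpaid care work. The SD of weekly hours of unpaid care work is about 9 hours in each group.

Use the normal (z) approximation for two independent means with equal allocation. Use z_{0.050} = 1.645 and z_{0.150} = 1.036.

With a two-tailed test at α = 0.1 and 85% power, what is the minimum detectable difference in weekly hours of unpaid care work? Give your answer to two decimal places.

δ = (z_{α/2} + z_β) · √((σ₁²+σ₂²)/n)
  = (1.645 + 1.036) · √(162/890)
  = 2.681 · √0.18202
  = 2.681 · 0.4266
  = 1.1438

Minimum detectable difference ≈ 1.14 hours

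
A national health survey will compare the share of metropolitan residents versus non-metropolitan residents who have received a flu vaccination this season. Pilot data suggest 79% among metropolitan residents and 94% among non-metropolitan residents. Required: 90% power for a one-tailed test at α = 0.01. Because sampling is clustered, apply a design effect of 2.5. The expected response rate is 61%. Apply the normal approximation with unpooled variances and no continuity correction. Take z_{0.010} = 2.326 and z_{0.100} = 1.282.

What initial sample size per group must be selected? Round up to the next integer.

n = 528 per group

n = (z_α + z_β)² · [p₁(1−p₁) + p₂(1−p₂)] / (p₁ − p₂)²
  = (2.326 + 1.282)² · (0.79·0.21 + 0.94·0.06) / (-0.15)²
  = (3.608)² · (0.1659 + 0.0564) / 0.0225
  = 13.0177 · 0.2223 / 0.0225
  = 128.61
Design effect: 2.5 × 128.61 = 321.54.
Adjust for 61% response: 321.54 / 0.61 = 527.11.
Round up → n = 528 per group.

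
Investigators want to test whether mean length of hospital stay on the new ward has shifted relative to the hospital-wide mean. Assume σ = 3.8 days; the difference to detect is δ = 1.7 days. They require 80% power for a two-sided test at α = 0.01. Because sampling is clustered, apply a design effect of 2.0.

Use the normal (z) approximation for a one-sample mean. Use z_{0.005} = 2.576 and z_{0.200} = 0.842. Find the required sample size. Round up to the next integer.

n = (z_{α/2} + z_β)² · σ² / δ²
  = (2.576 + 0.842)² · 3.8² / 1.7²
  = 11.6827 · 14.44 / 2.89
  = 58.37
Design effect: 2.0 × 58.37 = 116.75.
Round up → n = 117.

n = 117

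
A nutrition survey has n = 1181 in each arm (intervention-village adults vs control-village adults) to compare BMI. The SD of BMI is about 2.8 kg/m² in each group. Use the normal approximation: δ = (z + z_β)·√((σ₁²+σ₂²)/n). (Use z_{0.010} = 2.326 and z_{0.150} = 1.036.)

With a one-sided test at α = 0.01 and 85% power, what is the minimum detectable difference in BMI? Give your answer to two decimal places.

δ = (z_α + z_β) · √((σ₁²+σ₂²)/n)
  = (2.326 + 1.036) · √(15.68/1181)
  = 3.362 · √0.01328
  = 3.362 · 0.1152
  = 0.3874

Minimum detectable difference ≈ 0.39 kg/m²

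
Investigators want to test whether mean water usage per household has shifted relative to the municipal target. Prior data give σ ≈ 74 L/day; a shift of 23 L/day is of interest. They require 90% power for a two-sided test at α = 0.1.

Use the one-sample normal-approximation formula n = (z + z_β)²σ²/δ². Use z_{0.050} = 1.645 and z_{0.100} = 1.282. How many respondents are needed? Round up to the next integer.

n = (z_{α/2} + z_β)² · σ² / δ²
  = (1.645 + 1.282)² · 74² / 23²
  = 8.5673 · 5476 / 529
  = 88.69
Round up → n = 89.

n = 89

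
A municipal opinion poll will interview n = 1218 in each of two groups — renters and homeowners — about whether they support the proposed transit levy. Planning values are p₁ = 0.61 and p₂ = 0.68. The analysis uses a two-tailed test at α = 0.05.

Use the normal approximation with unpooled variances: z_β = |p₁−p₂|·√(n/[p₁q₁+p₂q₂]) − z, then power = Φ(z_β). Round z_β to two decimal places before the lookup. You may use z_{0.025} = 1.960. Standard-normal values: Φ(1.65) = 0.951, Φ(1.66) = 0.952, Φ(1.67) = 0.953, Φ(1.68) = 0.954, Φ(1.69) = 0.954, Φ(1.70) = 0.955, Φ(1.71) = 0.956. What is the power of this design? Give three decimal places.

Power ≈ 0.952

z_β = |p₁−p₂|·√(n/[p₁q₁+p₂q₂]) − z_{α/2}
    = 0.07 · √(1218/0.4555) − 1.960
    = 0.07 · 51.7106 − 1.960
    = 3.6197 − 1.960 = 1.6597 → 1.66
Power = Φ(1.66) = 0.952.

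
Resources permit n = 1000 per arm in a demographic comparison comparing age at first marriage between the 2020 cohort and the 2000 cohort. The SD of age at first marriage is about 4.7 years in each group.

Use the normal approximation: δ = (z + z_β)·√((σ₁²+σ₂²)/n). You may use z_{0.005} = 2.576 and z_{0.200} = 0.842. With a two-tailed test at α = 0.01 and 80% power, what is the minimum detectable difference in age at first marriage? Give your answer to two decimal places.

δ = (z_{α/2} + z_β) · √((σ₁²+σ₂²)/n)
  = (2.576 + 0.842) · √(44.18/1000)
  = 3.418 · √0.04418
  = 3.418 · 0.2102
  = 0.7184

Minimum detectable difference ≈ 0.72 years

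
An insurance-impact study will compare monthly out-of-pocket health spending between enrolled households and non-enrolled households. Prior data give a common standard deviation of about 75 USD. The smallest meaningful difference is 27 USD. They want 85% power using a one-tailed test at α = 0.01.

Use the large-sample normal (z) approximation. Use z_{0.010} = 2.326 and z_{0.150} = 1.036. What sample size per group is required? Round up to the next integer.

n = (z_α + z_β)² · (σ₁² + σ₂²) / δ²
  = (2.326 + 1.036)² · (2·75² = 11250) / 27²
  = 11.3030 · 11250 / 729
  = 174.43
Round up → n = 175 per group.

n = 175 per group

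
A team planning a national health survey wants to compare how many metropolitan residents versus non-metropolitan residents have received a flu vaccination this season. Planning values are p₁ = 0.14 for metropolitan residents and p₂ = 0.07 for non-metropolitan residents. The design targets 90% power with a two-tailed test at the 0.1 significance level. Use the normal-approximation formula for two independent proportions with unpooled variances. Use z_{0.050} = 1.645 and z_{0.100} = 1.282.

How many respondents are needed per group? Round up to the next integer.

n = 325 per group

n = (z_{α/2} + z_β)² · [p₁(1−p₁) + p₂(1−p₂)] / (p₁ − p₂)²
  = (1.645 + 1.282)² · (0.14·0.86 + 0.07·0.93) / (0.07)²
  = (2.927)² · (0.1204 + 0.0651) / 0.0049
  = 8.5673 · 0.1855 / 0.0049
  = 324.33
Round up → n = 325 per group.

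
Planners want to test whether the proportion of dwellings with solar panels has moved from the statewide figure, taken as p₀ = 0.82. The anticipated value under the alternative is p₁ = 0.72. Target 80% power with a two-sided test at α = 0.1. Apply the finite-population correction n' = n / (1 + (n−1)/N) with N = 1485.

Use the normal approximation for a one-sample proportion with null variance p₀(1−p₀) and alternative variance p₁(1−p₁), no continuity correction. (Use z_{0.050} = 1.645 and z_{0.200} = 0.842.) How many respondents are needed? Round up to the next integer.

n = 96

n = [z_{α/2}·√(p₀q₀) + z_β·√(p₁q₁)]² / (p₁ − p₀)²
  = [1.645·√(0.82·0.18) + 0.842·√(0.72·0.28)]² / (-0.10)²
  = [1.645·0.3842 + 0.842·0.4490]² / 0.0100
  = [1.0100]² / 0.0100
  = 102.02
Finite-population correction (N = 1485): 102.02 / (1 + (102.02 − 1)/1485) = 95.52.
Round up → n = 96.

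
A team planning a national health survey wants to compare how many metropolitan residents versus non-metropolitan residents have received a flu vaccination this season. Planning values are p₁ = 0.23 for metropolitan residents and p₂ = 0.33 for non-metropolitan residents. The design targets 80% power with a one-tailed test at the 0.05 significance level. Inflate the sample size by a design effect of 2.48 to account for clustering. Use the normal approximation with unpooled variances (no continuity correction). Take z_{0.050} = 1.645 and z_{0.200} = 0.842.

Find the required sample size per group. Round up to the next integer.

n = 611 per group

n = (z_α + z_β)² · [p₁(1−p₁) + p₂(1−p₂)] / (p₁ − p₂)²
  = (1.645 + 0.842)² · (0.23·0.77 + 0.33·0.67) / (-0.10)²
  = (2.487)² · (0.1771 + 0.2211) / 0.0100
  = 6.1852 · 0.3982 / 0.0100
  = 246.29
Design effect: 2.48 × 246.29 = 610.81.
Round up → n = 611 per group.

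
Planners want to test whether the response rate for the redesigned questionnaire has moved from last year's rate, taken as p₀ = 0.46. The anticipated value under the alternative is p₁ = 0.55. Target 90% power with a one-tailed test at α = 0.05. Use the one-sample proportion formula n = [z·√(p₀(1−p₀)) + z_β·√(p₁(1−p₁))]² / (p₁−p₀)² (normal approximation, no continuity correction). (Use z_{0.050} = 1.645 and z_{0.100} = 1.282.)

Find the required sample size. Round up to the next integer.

n = [z_α·√(p₀q₀) + z_β·√(p₁q₁)]² / (p₁ − p₀)²
  = [1.645·√(0.46·0.54) + 1.282·√(0.55·0.45)]² / (0.09)²
  = [1.645·0.4984 + 1.282·0.4975]² / 0.0081
  = [1.4577]² / 0.0081
  = 262.31
Round up → n = 263.

n = 263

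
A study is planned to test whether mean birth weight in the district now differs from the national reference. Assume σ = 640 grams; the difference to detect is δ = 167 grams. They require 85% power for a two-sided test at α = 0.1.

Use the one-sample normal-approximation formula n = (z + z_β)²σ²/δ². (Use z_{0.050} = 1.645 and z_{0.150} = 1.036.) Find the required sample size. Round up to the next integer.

n = (z_{α/2} + z_β)² · σ² / δ²
  = (1.645 + 1.036)² · 640² / 167²
  = 7.1878 · 409600 / 27889
  = 105.57
Round up → n = 106.

n = 106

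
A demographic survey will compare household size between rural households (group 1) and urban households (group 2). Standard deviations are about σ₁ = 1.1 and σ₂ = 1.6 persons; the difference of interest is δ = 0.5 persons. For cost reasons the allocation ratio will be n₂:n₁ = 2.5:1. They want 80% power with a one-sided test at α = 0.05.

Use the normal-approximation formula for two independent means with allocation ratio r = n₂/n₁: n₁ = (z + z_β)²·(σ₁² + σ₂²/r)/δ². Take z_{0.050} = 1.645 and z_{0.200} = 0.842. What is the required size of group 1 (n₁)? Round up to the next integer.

n₁ = 56

n₁ = (z_α + z_β)² · (σ₁² + σ₂²/r) / δ²
   = (1.645 + 0.842)² · (1.1² + 1.6²/2.5) / 0.5²
   = 6.1852 · (1.21 + 1.024) / 0.25
   = 6.1852 · 2.234 / 0.25
   = 55.27
Round up → n₁ = 56; n₂ = r·n₁ = 2.5 × 56 = 140.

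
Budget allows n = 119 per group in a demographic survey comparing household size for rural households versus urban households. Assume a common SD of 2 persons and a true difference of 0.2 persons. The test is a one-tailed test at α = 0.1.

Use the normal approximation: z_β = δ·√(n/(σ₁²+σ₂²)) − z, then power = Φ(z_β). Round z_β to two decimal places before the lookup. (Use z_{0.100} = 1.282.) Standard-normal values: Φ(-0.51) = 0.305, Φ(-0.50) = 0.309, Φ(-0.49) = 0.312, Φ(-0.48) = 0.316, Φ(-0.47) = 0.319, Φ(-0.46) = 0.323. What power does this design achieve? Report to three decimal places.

Power ≈ 0.305

z_β = δ·√(n/(σ₁²+σ₂²)) − z_α
    = 0.2 · √(119/8) − 1.282
    = 0.2 · 3.85681 − 1.282
    = 0.7714 − 1.282 = -0.5106 → -0.51
Power = Φ(-0.51) = 0.305.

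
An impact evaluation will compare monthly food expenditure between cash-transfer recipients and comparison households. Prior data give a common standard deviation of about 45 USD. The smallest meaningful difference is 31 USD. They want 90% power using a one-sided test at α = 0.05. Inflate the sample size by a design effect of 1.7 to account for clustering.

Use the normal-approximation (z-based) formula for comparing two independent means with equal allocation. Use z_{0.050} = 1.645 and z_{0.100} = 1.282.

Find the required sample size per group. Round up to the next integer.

n = (z_α + z_β)² · (σ₁² + σ₂²) / δ²
  = (1.645 + 1.282)² · (2·45² = 4050) / 31²
  = 8.5673 · 4050 / 961
  = 36.11
Design effect: 1.7 × 36.11 = 61.38.
Round up → n = 62 per group.

n = 62 per group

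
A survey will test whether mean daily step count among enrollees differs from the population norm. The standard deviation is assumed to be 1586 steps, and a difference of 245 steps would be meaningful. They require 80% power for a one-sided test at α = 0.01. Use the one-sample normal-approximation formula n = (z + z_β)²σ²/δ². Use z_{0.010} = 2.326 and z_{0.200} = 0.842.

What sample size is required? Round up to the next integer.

n = (z_α + z_β)² · σ² / δ²
  = (2.326 + 0.842)² · 1586² / 245²
  = 10.0362 · 2515396 / 60025
  = 420.58
Round up → n = 421.

n = 421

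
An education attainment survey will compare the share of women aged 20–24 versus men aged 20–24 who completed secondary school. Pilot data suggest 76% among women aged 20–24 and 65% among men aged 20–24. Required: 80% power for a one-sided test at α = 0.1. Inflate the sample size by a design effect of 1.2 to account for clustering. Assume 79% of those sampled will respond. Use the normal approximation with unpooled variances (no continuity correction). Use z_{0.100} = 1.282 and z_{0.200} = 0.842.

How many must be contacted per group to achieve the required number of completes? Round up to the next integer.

n = 233 per group

n = (z_α + z_β)² · [p₁(1−p₁) + p₂(1−p₂)] / (p₁ − p₂)²
  = (1.282 + 0.842)² · (0.76·0.24 + 0.65·0.35) / (0.11)²
  = (2.124)² · (0.1824 + 0.2275) / 0.0121
  = 4.5114 · 0.4099 / 0.0121
  = 152.83
Design effect: 1.2 × 152.83 = 183.39.
Adjust for 79% response: 183.39 / 0.79 = 232.14.
Round up → n = 233 per group.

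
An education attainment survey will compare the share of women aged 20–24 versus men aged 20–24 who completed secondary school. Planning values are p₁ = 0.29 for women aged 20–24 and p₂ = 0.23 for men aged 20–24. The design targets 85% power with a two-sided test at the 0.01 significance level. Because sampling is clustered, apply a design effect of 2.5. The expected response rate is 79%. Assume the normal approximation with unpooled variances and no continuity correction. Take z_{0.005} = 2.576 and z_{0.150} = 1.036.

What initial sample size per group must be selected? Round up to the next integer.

n = (z_{α/2} + z_β)² · [p₁(1−p₁) + p₂(1−p₂)] / (p₁ − p₂)²
  = (2.576 + 1.036)² · (0.29·0.71 + 0.23·0.77) / (0.06)²
  = (3.612)² · (0.2059 + 0.1771) / 0.0036
  = 13.0465 · 0.3830 / 0.0036
  = 1388.01
Design effect: 2.5 × 1388.01 = 3470.02.
Adjust for 79% response: 3470.02 / 0.79 = 4392.43.
Round up → n = 4393 per group.

n = 4393 per group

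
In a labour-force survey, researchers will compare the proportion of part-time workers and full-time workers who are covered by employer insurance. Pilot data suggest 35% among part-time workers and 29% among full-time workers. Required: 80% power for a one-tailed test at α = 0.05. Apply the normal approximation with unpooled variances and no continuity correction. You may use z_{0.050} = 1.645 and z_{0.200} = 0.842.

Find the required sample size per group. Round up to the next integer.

n = 745 per group

n = (z_α + z_β)² · [p₁(1−p₁) + p₂(1−p₂)] / (p₁ − p₂)²
  = (1.645 + 0.842)² · (0.35·0.65 + 0.29·0.71) / (0.06)²
  = (2.487)² · (0.2275 + 0.2059) / 0.0036
  = 6.1852 · 0.4334 / 0.0036
  = 744.63
Round up → n = 745 per group.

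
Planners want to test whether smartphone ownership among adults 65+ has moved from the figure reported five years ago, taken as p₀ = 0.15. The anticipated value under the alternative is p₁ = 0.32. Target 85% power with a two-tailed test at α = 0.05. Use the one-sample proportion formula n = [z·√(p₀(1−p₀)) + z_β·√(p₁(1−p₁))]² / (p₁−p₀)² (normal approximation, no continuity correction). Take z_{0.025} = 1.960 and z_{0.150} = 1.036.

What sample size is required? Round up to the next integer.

n = [z_{α/2}·√(p₀q₀) + z_β·√(p₁q₁)]² / (p₁ − p₀)²
  = [1.960·√(0.15·0.85) + 1.036·√(0.32·0.68)]² / (0.17)²
  = [1.960·0.3571 + 1.036·0.4665]² / 0.0289
  = [1.1831]² / 0.0289
  = 48.44
Round up → n = 49.

n = 49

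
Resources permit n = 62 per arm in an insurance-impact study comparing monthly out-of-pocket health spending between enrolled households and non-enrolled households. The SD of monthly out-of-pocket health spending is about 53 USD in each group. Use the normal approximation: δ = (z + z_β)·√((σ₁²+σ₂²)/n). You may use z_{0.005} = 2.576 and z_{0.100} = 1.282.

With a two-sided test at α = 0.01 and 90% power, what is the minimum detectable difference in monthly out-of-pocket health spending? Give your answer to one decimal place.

Minimum detectable difference ≈ 36.7 USD

δ = (z_{α/2} + z_β) · √((σ₁²+σ₂²)/n)
  = (2.576 + 1.282) · √(5618/62)
  = 3.858 · √90.6129
  = 3.858 · 9.5191
  = 36.7246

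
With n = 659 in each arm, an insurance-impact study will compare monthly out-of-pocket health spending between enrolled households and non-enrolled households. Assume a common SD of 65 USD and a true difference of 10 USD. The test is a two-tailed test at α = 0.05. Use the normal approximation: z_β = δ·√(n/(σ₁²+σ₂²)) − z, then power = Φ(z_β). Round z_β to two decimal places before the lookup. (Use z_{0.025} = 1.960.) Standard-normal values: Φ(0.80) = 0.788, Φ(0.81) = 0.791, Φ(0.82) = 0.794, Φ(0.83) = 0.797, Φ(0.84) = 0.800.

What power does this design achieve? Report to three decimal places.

Power ≈ 0.797

z_β = δ·√(n/(σ₁²+σ₂²)) − z_{α/2}
    = 10 · √(659/8450) − 1.960
    = 10 · 0.27926 − 1.960
    = 2.7926 − 1.960 = 0.8326 → 0.83
Power = Φ(0.83) = 0.797.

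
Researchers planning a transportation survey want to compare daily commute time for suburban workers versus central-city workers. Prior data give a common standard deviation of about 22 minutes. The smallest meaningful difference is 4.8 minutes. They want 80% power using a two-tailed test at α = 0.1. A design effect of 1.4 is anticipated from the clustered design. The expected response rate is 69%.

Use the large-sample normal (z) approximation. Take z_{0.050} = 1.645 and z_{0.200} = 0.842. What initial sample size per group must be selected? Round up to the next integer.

n = (z_{α/2} + z_β)² · (σ₁² + σ₂²) / δ²
  = (1.645 + 0.842)² · (2·22² = 968) / 4.8²
  = 6.1852 · 968 / 23.04
  = 259.86
Design effect: 1.4 × 259.86 = 363.81.
Adjust for 69% response: 363.81 / 0.69 = 527.26.
Round up → n = 528 per group.

n = 528 per group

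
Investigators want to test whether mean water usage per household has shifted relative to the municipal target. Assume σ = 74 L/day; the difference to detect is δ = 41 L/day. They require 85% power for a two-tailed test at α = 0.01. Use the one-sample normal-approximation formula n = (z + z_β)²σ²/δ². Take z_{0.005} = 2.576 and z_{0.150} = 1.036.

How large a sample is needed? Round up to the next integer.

n = (z_{α/2} + z_β)² · σ² / δ²
  = (2.576 + 1.036)² · 74² / 41²
  = 13.0465 · 5476 / 1681
  = 42.50
Round up → n = 43.

n = 43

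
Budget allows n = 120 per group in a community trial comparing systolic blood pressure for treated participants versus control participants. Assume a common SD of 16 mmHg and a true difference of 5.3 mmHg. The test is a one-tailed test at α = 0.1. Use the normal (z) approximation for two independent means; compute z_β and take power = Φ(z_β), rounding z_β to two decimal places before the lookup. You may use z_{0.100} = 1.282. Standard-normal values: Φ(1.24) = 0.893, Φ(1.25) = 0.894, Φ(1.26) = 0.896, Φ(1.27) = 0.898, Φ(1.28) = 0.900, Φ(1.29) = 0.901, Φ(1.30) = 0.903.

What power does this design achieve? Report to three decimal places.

Power ≈ 0.900

z_β = δ·√(n/(σ₁²+σ₂²)) − z_α
    = 5.3 · √(120/512) − 1.282
    = 5.3 · 0.48412 − 1.282
    = 2.5659 − 1.282 = 1.2839 → 1.28
Power = Φ(1.28) = 0.900.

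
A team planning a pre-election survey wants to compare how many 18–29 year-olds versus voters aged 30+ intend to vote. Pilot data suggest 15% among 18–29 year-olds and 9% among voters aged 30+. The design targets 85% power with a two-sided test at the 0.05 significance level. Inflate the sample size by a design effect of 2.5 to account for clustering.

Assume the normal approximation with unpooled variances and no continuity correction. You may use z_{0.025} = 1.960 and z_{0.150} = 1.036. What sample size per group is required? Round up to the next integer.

n = (z_{α/2} + z_β)² · [p₁(1−p₁) + p₂(1−p₂)] / (p₁ − p₂)²
  = (1.960 + 1.036)² · (0.15·0.85 + 0.09·0.91) / (0.06)²
  = (2.996)² · (0.1275 + 0.0819) / 0.0036
  = 8.9760 · 0.2094 / 0.0036
  = 522.10
Design effect: 2.5 × 522.10 = 1305.26.
Round up → n = 1306 per group.

n = 1306 per group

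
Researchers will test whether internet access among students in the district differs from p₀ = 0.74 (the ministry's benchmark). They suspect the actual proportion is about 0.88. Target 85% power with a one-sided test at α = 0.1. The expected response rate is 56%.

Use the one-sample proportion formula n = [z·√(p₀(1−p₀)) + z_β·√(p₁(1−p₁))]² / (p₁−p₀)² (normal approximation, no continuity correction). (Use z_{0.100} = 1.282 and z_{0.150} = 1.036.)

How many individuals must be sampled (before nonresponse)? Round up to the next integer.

n = [z_α·√(p₀q₀) + z_β·√(p₁q₁)]² / (p₁ − p₀)²
  = [1.282·√(0.74·0.26) + 1.036·√(0.88·0.12)]² / (0.14)²
  = [1.282·0.4386 + 1.036·0.3250]² / 0.0196
  = [0.8990]² / 0.0196
  = 41.23
Adjust for 56% response: 41.23 / 0.56 = 73.63.
Round up → n = 74.

n = 74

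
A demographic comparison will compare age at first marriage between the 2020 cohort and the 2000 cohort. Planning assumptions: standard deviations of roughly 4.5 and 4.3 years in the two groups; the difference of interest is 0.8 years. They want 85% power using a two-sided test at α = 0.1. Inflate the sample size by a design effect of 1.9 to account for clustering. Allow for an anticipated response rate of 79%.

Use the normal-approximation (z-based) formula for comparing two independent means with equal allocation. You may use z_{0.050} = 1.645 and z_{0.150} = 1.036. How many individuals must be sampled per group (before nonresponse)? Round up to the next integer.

n = 1047 per group

n = (z_{α/2} + z_β)² · (σ₁² + σ₂²) / δ²
  = (1.645 + 1.036)² · (4.5² + 4.3² = 38.74) / 0.8²
  = 7.1878 · 38.74 / 0.64
  = 435.08
Design effect: 1.9 × 435.08 = 826.66.
Adjust for 79% response: 826.66 / 0.79 = 1046.40.
Round up → n = 1047 per group.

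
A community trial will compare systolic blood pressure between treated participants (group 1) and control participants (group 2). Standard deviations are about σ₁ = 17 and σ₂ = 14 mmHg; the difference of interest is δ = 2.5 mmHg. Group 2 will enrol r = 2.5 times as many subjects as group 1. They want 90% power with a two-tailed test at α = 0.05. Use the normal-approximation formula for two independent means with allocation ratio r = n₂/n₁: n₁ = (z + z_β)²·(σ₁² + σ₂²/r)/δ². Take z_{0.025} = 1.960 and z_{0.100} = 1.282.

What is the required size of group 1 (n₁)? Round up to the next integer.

n₁ = 618

n₁ = (z_{α/2} + z_β)² · (σ₁² + σ₂²/r) / δ²
   = (1.960 + 1.282)² · (17² + 14²/2.5) / 2.5²
   = 10.5106 · (289 + 78.4) / 6.25
   = 10.5106 · 367.4 / 6.25
   = 617.85
Round up → n₁ = 618; n₂ = r·n₁ = 2.5 × 618 = 1545.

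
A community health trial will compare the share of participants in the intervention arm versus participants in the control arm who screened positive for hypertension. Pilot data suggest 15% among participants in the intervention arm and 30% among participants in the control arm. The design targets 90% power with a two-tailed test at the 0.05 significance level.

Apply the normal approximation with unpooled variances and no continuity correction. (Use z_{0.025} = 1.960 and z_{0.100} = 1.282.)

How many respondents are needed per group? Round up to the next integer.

n = (z_{α/2} + z_β)² · [p₁(1−p₁) + p₂(1−p₂)] / (p₁ − p₂)²
  = (1.960 + 1.282)² · (0.15·0.85 + 0.30·0.70) / (-0.15)²
  = (3.242)² · (0.1275 + 0.2100) / 0.0225
  = 10.5106 · 0.3375 / 0.0225
  = 157.66
Round up → n = 158 per group.

n = 158 per group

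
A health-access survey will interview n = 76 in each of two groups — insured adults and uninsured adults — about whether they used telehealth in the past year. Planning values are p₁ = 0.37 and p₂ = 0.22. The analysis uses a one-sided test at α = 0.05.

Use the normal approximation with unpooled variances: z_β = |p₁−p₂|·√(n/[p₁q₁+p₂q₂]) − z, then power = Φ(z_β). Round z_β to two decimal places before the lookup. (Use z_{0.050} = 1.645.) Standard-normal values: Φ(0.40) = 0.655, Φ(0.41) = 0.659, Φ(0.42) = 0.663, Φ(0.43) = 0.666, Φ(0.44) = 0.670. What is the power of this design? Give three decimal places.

Power ≈ 0.659

z_β = |p₁−p₂|·√(n/[p₁q₁+p₂q₂]) − z_α
    = 0.15 · √(76/0.4047) − 1.645
    = 0.15 · 13.7038 − 1.645
    = 2.0556 − 1.645 = 0.4106 → 0.41
Power = Φ(0.41) = 0.659.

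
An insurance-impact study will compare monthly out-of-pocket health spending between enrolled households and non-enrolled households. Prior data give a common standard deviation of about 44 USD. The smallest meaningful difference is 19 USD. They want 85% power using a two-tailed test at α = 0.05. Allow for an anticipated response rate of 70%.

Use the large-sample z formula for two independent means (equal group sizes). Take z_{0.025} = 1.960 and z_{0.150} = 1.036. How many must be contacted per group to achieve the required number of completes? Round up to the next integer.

n = 138 per group

n = (z_{α/2} + z_β)² · (σ₁² + σ₂²) / δ²
  = (1.960 + 1.036)² · (2·44² = 3872) / 19²
  = 8.9760 · 3872 / 361
  = 96.27
Adjust for 70% response: 96.27 / 0.70 = 137.54.
Round up → n = 138 per group.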